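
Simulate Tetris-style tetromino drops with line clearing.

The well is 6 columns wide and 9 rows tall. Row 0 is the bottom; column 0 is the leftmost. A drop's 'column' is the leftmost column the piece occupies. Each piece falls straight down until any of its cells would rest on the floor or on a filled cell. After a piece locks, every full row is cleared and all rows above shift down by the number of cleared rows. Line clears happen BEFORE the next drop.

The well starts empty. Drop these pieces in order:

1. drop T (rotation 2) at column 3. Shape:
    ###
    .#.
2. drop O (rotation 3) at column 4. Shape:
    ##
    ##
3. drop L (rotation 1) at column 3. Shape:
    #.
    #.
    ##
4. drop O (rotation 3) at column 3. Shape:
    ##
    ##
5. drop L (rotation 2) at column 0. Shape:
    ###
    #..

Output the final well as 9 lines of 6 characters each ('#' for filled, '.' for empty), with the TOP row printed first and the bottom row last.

Drop 1: T rot2 at col 3 lands with bottom-row=0; cleared 0 line(s) (total 0); column heights now [0 0 0 2 2 2], max=2
Drop 2: O rot3 at col 4 lands with bottom-row=2; cleared 0 line(s) (total 0); column heights now [0 0 0 2 4 4], max=4
Drop 3: L rot1 at col 3 lands with bottom-row=4; cleared 0 line(s) (total 0); column heights now [0 0 0 7 5 4], max=7
Drop 4: O rot3 at col 3 lands with bottom-row=7; cleared 0 line(s) (total 0); column heights now [0 0 0 9 9 4], max=9
Drop 5: L rot2 at col 0 lands with bottom-row=0; cleared 1 line(s) (total 1); column heights now [1 0 0 8 8 3], max=8

Answer: ......
...##.
...##.
...#..
...#..
...##.
....##
....##
#...#.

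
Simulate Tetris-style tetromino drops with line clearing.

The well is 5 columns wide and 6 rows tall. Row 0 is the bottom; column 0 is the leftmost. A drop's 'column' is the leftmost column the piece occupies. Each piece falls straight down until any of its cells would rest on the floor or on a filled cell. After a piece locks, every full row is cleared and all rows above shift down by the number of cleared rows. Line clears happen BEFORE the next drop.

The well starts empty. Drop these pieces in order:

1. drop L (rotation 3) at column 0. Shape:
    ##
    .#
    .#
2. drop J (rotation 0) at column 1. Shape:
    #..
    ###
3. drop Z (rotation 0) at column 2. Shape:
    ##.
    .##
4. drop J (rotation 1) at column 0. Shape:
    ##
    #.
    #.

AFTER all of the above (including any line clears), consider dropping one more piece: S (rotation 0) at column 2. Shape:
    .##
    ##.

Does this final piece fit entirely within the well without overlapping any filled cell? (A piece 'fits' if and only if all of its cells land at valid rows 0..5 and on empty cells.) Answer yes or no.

Drop 1: L rot3 at col 0 lands with bottom-row=0; cleared 0 line(s) (total 0); column heights now [3 3 0 0 0], max=3
Drop 2: J rot0 at col 1 lands with bottom-row=3; cleared 0 line(s) (total 0); column heights now [3 5 4 4 0], max=5
Drop 3: Z rot0 at col 2 lands with bottom-row=4; cleared 0 line(s) (total 0); column heights now [3 5 6 6 5], max=6
Drop 4: J rot1 at col 0 lands with bottom-row=3; cleared 0 line(s) (total 0); column heights now [6 6 6 6 5], max=6
Test piece S rot0 at col 2 (width 3): heights before test = [6 6 6 6 5]; fits = False

Answer: no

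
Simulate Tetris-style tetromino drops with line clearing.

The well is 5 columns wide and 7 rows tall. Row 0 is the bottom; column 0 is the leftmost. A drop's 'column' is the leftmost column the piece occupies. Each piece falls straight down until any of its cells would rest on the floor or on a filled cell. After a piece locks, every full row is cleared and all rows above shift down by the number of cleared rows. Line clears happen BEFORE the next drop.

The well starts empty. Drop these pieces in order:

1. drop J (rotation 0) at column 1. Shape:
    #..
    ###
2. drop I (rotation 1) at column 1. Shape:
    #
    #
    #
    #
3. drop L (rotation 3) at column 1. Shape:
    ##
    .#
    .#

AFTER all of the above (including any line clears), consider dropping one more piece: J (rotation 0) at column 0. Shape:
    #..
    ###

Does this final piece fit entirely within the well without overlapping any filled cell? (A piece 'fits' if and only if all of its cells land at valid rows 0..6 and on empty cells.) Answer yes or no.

Answer: no

Derivation:
Drop 1: J rot0 at col 1 lands with bottom-row=0; cleared 0 line(s) (total 0); column heights now [0 2 1 1 0], max=2
Drop 2: I rot1 at col 1 lands with bottom-row=2; cleared 0 line(s) (total 0); column heights now [0 6 1 1 0], max=6
Drop 3: L rot3 at col 1 lands with bottom-row=4; cleared 0 line(s) (total 0); column heights now [0 7 7 1 0], max=7
Test piece J rot0 at col 0 (width 3): heights before test = [0 7 7 1 0]; fits = False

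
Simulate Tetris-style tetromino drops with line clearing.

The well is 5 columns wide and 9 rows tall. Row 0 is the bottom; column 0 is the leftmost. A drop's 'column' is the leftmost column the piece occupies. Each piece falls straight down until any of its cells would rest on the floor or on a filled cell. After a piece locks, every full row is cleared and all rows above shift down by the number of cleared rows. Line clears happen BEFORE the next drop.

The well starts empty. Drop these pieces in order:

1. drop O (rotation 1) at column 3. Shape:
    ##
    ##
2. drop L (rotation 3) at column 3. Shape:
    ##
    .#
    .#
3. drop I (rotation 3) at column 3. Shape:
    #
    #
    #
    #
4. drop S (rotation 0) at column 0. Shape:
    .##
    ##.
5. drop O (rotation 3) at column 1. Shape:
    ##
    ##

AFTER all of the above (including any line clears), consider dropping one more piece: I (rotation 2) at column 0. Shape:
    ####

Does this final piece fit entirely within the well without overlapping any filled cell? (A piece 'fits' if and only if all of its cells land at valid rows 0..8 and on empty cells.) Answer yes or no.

Drop 1: O rot1 at col 3 lands with bottom-row=0; cleared 0 line(s) (total 0); column heights now [0 0 0 2 2], max=2
Drop 2: L rot3 at col 3 lands with bottom-row=2; cleared 0 line(s) (total 0); column heights now [0 0 0 5 5], max=5
Drop 3: I rot3 at col 3 lands with bottom-row=5; cleared 0 line(s) (total 0); column heights now [0 0 0 9 5], max=9
Drop 4: S rot0 at col 0 lands with bottom-row=0; cleared 0 line(s) (total 0); column heights now [1 2 2 9 5], max=9
Drop 5: O rot3 at col 1 lands with bottom-row=2; cleared 0 line(s) (total 0); column heights now [1 4 4 9 5], max=9
Test piece I rot2 at col 0 (width 4): heights before test = [1 4 4 9 5]; fits = False

Answer: no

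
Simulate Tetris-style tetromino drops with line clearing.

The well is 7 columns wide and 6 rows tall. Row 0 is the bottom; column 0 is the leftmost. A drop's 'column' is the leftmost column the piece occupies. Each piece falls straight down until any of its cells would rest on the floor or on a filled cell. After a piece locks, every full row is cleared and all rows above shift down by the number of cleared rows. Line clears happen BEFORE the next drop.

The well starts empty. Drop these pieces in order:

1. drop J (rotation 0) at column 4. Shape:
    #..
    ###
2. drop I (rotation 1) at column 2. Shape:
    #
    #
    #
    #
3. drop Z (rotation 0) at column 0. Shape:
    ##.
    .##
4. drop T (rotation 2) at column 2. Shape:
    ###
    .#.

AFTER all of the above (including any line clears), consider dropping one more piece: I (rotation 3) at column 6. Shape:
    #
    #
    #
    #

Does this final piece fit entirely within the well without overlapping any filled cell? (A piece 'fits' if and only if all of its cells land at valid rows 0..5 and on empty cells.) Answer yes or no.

Drop 1: J rot0 at col 4 lands with bottom-row=0; cleared 0 line(s) (total 0); column heights now [0 0 0 0 2 1 1], max=2
Drop 2: I rot1 at col 2 lands with bottom-row=0; cleared 0 line(s) (total 0); column heights now [0 0 4 0 2 1 1], max=4
Drop 3: Z rot0 at col 0 lands with bottom-row=4; cleared 0 line(s) (total 0); column heights now [6 6 5 0 2 1 1], max=6
Drop 4: T rot2 at col 2 lands with bottom-row=4; cleared 0 line(s) (total 0); column heights now [6 6 6 6 6 1 1], max=6
Test piece I rot3 at col 6 (width 1): heights before test = [6 6 6 6 6 1 1]; fits = True

Answer: yes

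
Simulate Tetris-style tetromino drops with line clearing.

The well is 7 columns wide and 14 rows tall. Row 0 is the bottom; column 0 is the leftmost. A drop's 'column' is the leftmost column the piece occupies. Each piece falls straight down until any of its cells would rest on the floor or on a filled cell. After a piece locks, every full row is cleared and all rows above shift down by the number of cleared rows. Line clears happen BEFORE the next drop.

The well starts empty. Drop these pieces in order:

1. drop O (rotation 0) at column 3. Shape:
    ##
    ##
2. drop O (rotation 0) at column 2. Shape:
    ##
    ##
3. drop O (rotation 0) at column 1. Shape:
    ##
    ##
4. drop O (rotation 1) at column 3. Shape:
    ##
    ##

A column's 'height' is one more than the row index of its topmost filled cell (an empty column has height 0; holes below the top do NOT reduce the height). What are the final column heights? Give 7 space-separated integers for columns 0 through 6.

Drop 1: O rot0 at col 3 lands with bottom-row=0; cleared 0 line(s) (total 0); column heights now [0 0 0 2 2 0 0], max=2
Drop 2: O rot0 at col 2 lands with bottom-row=2; cleared 0 line(s) (total 0); column heights now [0 0 4 4 2 0 0], max=4
Drop 3: O rot0 at col 1 lands with bottom-row=4; cleared 0 line(s) (total 0); column heights now [0 6 6 4 2 0 0], max=6
Drop 4: O rot1 at col 3 lands with bottom-row=4; cleared 0 line(s) (total 0); column heights now [0 6 6 6 6 0 0], max=6

Answer: 0 6 6 6 6 0 0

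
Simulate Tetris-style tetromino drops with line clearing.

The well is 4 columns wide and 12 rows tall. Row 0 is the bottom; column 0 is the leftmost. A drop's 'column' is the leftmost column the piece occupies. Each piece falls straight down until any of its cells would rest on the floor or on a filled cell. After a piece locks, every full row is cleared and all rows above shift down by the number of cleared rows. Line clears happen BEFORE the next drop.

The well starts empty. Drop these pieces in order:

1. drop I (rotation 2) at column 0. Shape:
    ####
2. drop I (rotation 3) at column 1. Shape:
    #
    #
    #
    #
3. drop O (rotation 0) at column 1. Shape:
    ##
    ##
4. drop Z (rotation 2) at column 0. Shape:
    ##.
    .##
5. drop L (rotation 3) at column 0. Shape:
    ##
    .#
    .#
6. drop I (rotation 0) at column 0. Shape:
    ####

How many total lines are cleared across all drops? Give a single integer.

Drop 1: I rot2 at col 0 lands with bottom-row=0; cleared 1 line(s) (total 1); column heights now [0 0 0 0], max=0
Drop 2: I rot3 at col 1 lands with bottom-row=0; cleared 0 line(s) (total 1); column heights now [0 4 0 0], max=4
Drop 3: O rot0 at col 1 lands with bottom-row=4; cleared 0 line(s) (total 1); column heights now [0 6 6 0], max=6
Drop 4: Z rot2 at col 0 lands with bottom-row=6; cleared 0 line(s) (total 1); column heights now [8 8 7 0], max=8
Drop 5: L rot3 at col 0 lands with bottom-row=8; cleared 0 line(s) (total 1); column heights now [11 11 7 0], max=11
Drop 6: I rot0 at col 0 lands with bottom-row=11; cleared 1 line(s) (total 2); column heights now [11 11 7 0], max=11

Answer: 2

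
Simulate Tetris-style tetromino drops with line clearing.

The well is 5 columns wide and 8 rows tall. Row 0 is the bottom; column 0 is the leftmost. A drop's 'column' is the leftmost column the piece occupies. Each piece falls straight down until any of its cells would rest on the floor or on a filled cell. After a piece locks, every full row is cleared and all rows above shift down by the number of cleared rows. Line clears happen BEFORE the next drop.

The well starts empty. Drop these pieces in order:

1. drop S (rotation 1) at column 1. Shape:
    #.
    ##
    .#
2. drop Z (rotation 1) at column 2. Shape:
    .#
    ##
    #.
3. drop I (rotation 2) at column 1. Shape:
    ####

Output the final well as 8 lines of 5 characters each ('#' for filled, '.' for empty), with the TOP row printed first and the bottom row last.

Answer: .....
.....
.####
...#.
..##.
.##..
.##..
..#..

Derivation:
Drop 1: S rot1 at col 1 lands with bottom-row=0; cleared 0 line(s) (total 0); column heights now [0 3 2 0 0], max=3
Drop 2: Z rot1 at col 2 lands with bottom-row=2; cleared 0 line(s) (total 0); column heights now [0 3 4 5 0], max=5
Drop 3: I rot2 at col 1 lands with bottom-row=5; cleared 0 line(s) (total 0); column heights now [0 6 6 6 6], max=6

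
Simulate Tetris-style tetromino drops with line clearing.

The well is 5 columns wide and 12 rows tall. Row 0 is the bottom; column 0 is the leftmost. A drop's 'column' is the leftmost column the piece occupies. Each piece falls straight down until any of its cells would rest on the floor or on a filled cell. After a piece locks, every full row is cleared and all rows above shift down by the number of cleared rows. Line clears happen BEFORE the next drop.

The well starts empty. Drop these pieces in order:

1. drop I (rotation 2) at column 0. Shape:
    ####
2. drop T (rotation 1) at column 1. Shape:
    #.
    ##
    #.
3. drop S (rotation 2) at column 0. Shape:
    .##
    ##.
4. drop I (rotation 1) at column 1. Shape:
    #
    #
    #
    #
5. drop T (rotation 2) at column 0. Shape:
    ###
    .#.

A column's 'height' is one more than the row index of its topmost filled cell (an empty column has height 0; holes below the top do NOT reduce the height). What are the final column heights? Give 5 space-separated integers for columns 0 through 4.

Answer: 12 12 12 1 0

Derivation:
Drop 1: I rot2 at col 0 lands with bottom-row=0; cleared 0 line(s) (total 0); column heights now [1 1 1 1 0], max=1
Drop 2: T rot1 at col 1 lands with bottom-row=1; cleared 0 line(s) (total 0); column heights now [1 4 3 1 0], max=4
Drop 3: S rot2 at col 0 lands with bottom-row=4; cleared 0 line(s) (total 0); column heights now [5 6 6 1 0], max=6
Drop 4: I rot1 at col 1 lands with bottom-row=6; cleared 0 line(s) (total 0); column heights now [5 10 6 1 0], max=10
Drop 5: T rot2 at col 0 lands with bottom-row=10; cleared 0 line(s) (total 0); column heights now [12 12 12 1 0], max=12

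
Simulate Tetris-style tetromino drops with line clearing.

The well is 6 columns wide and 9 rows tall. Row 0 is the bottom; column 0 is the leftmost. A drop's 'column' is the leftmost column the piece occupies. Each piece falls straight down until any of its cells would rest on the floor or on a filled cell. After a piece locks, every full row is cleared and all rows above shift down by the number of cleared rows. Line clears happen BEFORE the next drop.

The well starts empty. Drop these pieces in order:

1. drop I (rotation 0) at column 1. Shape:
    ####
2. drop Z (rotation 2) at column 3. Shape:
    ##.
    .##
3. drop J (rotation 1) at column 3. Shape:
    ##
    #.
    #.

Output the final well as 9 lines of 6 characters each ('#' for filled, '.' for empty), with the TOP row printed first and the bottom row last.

Answer: ......
......
......
...##.
...#..
...#..
...##.
....##
.####.

Derivation:
Drop 1: I rot0 at col 1 lands with bottom-row=0; cleared 0 line(s) (total 0); column heights now [0 1 1 1 1 0], max=1
Drop 2: Z rot2 at col 3 lands with bottom-row=1; cleared 0 line(s) (total 0); column heights now [0 1 1 3 3 2], max=3
Drop 3: J rot1 at col 3 lands with bottom-row=3; cleared 0 line(s) (total 0); column heights now [0 1 1 6 6 2], max=6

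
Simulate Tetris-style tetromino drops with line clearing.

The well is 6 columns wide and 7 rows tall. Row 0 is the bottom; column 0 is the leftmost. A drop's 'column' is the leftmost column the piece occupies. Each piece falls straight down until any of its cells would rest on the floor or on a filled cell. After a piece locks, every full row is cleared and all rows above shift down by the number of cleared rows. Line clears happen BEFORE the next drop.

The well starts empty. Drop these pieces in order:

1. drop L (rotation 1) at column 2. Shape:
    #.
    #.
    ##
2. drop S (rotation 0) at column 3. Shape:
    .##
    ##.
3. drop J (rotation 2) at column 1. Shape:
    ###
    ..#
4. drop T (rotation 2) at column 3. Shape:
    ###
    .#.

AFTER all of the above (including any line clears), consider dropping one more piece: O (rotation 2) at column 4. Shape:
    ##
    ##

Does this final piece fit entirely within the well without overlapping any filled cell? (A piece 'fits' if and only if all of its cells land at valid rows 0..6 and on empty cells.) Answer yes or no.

Answer: yes

Derivation:
Drop 1: L rot1 at col 2 lands with bottom-row=0; cleared 0 line(s) (total 0); column heights now [0 0 3 1 0 0], max=3
Drop 2: S rot0 at col 3 lands with bottom-row=1; cleared 0 line(s) (total 0); column heights now [0 0 3 2 3 3], max=3
Drop 3: J rot2 at col 1 lands with bottom-row=2; cleared 0 line(s) (total 0); column heights now [0 4 4 4 3 3], max=4
Drop 4: T rot2 at col 3 lands with bottom-row=3; cleared 0 line(s) (total 0); column heights now [0 4 4 5 5 5], max=5
Test piece O rot2 at col 4 (width 2): heights before test = [0 4 4 5 5 5]; fits = True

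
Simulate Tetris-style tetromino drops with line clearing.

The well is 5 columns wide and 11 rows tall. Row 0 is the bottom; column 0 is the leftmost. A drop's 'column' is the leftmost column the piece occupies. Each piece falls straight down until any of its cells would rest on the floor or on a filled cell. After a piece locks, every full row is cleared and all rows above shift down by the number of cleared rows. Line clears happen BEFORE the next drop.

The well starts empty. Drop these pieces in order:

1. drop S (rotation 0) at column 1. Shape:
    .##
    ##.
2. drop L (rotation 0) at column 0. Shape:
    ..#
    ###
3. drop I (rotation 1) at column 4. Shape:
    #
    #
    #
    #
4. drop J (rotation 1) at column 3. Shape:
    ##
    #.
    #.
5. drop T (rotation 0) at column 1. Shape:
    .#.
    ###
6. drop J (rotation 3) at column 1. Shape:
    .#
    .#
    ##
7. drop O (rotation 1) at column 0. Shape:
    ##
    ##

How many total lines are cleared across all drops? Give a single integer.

Drop 1: S rot0 at col 1 lands with bottom-row=0; cleared 0 line(s) (total 0); column heights now [0 1 2 2 0], max=2
Drop 2: L rot0 at col 0 lands with bottom-row=2; cleared 0 line(s) (total 0); column heights now [3 3 4 2 0], max=4
Drop 3: I rot1 at col 4 lands with bottom-row=0; cleared 0 line(s) (total 0); column heights now [3 3 4 2 4], max=4
Drop 4: J rot1 at col 3 lands with bottom-row=2; cleared 1 line(s) (total 1); column heights now [0 1 3 4 4], max=4
Drop 5: T rot0 at col 1 lands with bottom-row=4; cleared 0 line(s) (total 1); column heights now [0 5 6 5 4], max=6
Drop 6: J rot3 at col 1 lands with bottom-row=6; cleared 0 line(s) (total 1); column heights now [0 7 9 5 4], max=9
Drop 7: O rot1 at col 0 lands with bottom-row=7; cleared 0 line(s) (total 1); column heights now [9 9 9 5 4], max=9

Answer: 1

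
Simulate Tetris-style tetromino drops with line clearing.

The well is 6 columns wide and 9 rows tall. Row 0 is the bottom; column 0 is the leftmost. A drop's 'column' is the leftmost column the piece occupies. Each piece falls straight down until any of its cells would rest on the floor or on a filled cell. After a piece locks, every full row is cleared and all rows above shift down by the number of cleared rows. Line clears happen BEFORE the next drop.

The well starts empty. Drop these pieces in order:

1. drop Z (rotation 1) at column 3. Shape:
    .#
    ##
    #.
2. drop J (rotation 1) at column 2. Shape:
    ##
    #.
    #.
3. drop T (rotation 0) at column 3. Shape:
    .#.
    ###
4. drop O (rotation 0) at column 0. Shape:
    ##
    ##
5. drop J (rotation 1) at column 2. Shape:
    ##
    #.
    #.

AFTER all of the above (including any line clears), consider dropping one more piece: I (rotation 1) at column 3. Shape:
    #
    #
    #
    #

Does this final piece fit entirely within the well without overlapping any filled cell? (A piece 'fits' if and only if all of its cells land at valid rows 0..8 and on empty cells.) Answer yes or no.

Answer: no

Derivation:
Drop 1: Z rot1 at col 3 lands with bottom-row=0; cleared 0 line(s) (total 0); column heights now [0 0 0 2 3 0], max=3
Drop 2: J rot1 at col 2 lands with bottom-row=0; cleared 0 line(s) (total 0); column heights now [0 0 3 3 3 0], max=3
Drop 3: T rot0 at col 3 lands with bottom-row=3; cleared 0 line(s) (total 0); column heights now [0 0 3 4 5 4], max=5
Drop 4: O rot0 at col 0 lands with bottom-row=0; cleared 0 line(s) (total 0); column heights now [2 2 3 4 5 4], max=5
Drop 5: J rot1 at col 2 lands with bottom-row=3; cleared 0 line(s) (total 0); column heights now [2 2 6 6 5 4], max=6
Test piece I rot1 at col 3 (width 1): heights before test = [2 2 6 6 5 4]; fits = False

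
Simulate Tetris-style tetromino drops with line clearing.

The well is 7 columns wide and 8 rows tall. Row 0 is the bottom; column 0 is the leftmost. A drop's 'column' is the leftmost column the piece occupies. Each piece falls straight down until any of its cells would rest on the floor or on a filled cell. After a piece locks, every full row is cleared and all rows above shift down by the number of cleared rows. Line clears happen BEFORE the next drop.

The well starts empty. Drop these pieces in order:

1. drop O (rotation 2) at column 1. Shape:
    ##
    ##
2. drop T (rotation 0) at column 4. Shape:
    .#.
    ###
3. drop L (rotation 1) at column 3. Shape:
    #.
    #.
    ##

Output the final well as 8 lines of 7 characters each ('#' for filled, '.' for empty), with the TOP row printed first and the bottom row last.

Answer: .......
.......
.......
.......
...#...
...#...
.#####.
.##.###

Derivation:
Drop 1: O rot2 at col 1 lands with bottom-row=0; cleared 0 line(s) (total 0); column heights now [0 2 2 0 0 0 0], max=2
Drop 2: T rot0 at col 4 lands with bottom-row=0; cleared 0 line(s) (total 0); column heights now [0 2 2 0 1 2 1], max=2
Drop 3: L rot1 at col 3 lands with bottom-row=1; cleared 0 line(s) (total 0); column heights now [0 2 2 4 2 2 1], max=4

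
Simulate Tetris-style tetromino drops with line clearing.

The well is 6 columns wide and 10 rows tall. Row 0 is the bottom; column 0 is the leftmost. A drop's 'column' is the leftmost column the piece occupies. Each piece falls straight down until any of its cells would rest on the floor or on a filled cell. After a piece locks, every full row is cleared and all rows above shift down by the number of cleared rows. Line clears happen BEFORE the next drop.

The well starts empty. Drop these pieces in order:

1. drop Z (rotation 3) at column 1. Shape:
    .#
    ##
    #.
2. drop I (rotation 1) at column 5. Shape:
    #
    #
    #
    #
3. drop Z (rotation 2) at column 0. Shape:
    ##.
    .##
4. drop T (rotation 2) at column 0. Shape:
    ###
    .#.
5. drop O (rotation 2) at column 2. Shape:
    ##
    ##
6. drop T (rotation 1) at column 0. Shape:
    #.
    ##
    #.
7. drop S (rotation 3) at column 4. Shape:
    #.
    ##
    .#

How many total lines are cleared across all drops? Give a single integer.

Answer: 0

Derivation:
Drop 1: Z rot3 at col 1 lands with bottom-row=0; cleared 0 line(s) (total 0); column heights now [0 2 3 0 0 0], max=3
Drop 2: I rot1 at col 5 lands with bottom-row=0; cleared 0 line(s) (total 0); column heights now [0 2 3 0 0 4], max=4
Drop 3: Z rot2 at col 0 lands with bottom-row=3; cleared 0 line(s) (total 0); column heights now [5 5 4 0 0 4], max=5
Drop 4: T rot2 at col 0 lands with bottom-row=5; cleared 0 line(s) (total 0); column heights now [7 7 7 0 0 4], max=7
Drop 5: O rot2 at col 2 lands with bottom-row=7; cleared 0 line(s) (total 0); column heights now [7 7 9 9 0 4], max=9
Drop 6: T rot1 at col 0 lands with bottom-row=7; cleared 0 line(s) (total 0); column heights now [10 9 9 9 0 4], max=10
Drop 7: S rot3 at col 4 lands with bottom-row=4; cleared 0 line(s) (total 0); column heights now [10 9 9 9 7 6], max=10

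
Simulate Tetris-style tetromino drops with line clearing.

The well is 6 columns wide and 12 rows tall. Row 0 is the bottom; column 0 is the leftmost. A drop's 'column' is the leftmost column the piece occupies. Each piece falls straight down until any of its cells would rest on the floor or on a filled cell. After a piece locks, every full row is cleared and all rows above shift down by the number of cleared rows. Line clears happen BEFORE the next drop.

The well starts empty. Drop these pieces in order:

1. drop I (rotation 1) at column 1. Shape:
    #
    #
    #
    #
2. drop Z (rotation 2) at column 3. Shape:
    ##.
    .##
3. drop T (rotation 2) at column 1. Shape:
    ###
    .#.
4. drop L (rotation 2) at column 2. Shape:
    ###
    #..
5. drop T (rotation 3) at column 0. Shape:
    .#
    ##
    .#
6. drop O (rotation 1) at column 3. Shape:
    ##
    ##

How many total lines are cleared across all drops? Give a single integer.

Drop 1: I rot1 at col 1 lands with bottom-row=0; cleared 0 line(s) (total 0); column heights now [0 4 0 0 0 0], max=4
Drop 2: Z rot2 at col 3 lands with bottom-row=0; cleared 0 line(s) (total 0); column heights now [0 4 0 2 2 1], max=4
Drop 3: T rot2 at col 1 lands with bottom-row=3; cleared 0 line(s) (total 0); column heights now [0 5 5 5 2 1], max=5
Drop 4: L rot2 at col 2 lands with bottom-row=5; cleared 0 line(s) (total 0); column heights now [0 5 7 7 7 1], max=7
Drop 5: T rot3 at col 0 lands with bottom-row=5; cleared 0 line(s) (total 0); column heights now [7 8 7 7 7 1], max=8
Drop 6: O rot1 at col 3 lands with bottom-row=7; cleared 0 line(s) (total 0); column heights now [7 8 7 9 9 1], max=9

Answer: 0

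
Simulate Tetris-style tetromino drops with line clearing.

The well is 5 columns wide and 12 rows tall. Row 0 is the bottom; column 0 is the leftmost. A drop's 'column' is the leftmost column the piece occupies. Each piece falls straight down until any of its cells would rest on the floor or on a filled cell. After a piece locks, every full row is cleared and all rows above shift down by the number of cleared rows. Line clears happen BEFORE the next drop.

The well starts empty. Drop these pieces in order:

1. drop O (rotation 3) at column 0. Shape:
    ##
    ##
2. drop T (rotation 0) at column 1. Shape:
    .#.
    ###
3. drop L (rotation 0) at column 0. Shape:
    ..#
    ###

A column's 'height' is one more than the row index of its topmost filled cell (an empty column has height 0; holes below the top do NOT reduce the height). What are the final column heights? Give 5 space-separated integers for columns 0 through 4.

Answer: 5 5 6 3 0

Derivation:
Drop 1: O rot3 at col 0 lands with bottom-row=0; cleared 0 line(s) (total 0); column heights now [2 2 0 0 0], max=2
Drop 2: T rot0 at col 1 lands with bottom-row=2; cleared 0 line(s) (total 0); column heights now [2 3 4 3 0], max=4
Drop 3: L rot0 at col 0 lands with bottom-row=4; cleared 0 line(s) (total 0); column heights now [5 5 6 3 0], max=6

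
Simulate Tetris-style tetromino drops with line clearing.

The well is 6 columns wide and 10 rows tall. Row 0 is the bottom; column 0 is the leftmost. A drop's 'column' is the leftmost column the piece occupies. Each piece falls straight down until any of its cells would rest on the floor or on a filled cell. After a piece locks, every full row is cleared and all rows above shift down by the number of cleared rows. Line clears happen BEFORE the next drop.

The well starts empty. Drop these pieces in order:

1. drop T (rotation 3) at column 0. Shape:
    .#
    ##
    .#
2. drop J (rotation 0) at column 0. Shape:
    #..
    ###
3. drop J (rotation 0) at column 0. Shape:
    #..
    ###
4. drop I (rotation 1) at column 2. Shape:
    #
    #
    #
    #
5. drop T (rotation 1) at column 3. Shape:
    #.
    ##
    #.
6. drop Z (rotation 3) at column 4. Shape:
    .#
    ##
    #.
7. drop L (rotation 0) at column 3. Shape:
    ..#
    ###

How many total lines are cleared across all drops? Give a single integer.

Answer: 1

Derivation:
Drop 1: T rot3 at col 0 lands with bottom-row=0; cleared 0 line(s) (total 0); column heights now [2 3 0 0 0 0], max=3
Drop 2: J rot0 at col 0 lands with bottom-row=3; cleared 0 line(s) (total 0); column heights now [5 4 4 0 0 0], max=5
Drop 3: J rot0 at col 0 lands with bottom-row=5; cleared 0 line(s) (total 0); column heights now [7 6 6 0 0 0], max=7
Drop 4: I rot1 at col 2 lands with bottom-row=6; cleared 0 line(s) (total 0); column heights now [7 6 10 0 0 0], max=10
Drop 5: T rot1 at col 3 lands with bottom-row=0; cleared 0 line(s) (total 0); column heights now [7 6 10 3 2 0], max=10
Drop 6: Z rot3 at col 4 lands with bottom-row=2; cleared 0 line(s) (total 0); column heights now [7 6 10 3 4 5], max=10
Drop 7: L rot0 at col 3 lands with bottom-row=5; cleared 1 line(s) (total 1); column heights now [6 4 9 3 4 6], max=9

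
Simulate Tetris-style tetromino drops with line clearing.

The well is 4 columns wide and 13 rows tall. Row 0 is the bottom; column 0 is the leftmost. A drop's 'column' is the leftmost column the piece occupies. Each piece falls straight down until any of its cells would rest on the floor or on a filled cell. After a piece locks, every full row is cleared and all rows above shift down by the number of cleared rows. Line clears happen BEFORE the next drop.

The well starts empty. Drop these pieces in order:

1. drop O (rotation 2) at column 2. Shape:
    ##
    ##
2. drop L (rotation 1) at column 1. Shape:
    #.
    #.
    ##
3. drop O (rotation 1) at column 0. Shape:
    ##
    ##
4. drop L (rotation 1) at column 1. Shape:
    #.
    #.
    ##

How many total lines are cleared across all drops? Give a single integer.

Answer: 0

Derivation:
Drop 1: O rot2 at col 2 lands with bottom-row=0; cleared 0 line(s) (total 0); column heights now [0 0 2 2], max=2
Drop 2: L rot1 at col 1 lands with bottom-row=2; cleared 0 line(s) (total 0); column heights now [0 5 3 2], max=5
Drop 3: O rot1 at col 0 lands with bottom-row=5; cleared 0 line(s) (total 0); column heights now [7 7 3 2], max=7
Drop 4: L rot1 at col 1 lands with bottom-row=7; cleared 0 line(s) (total 0); column heights now [7 10 8 2], max=10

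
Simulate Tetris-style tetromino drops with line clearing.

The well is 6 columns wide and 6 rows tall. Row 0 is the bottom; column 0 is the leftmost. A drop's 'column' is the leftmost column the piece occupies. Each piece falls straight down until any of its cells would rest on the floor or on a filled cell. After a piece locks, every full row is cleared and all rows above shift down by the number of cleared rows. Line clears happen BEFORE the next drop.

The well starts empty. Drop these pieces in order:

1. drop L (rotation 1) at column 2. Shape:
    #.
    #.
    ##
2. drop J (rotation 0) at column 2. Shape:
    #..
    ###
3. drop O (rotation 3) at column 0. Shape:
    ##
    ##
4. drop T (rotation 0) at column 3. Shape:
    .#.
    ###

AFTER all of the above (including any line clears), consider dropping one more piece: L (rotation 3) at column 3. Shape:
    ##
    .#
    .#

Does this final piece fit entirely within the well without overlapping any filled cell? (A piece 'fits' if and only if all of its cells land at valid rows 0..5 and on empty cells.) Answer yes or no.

Answer: no

Derivation:
Drop 1: L rot1 at col 2 lands with bottom-row=0; cleared 0 line(s) (total 0); column heights now [0 0 3 1 0 0], max=3
Drop 2: J rot0 at col 2 lands with bottom-row=3; cleared 0 line(s) (total 0); column heights now [0 0 5 4 4 0], max=5
Drop 3: O rot3 at col 0 lands with bottom-row=0; cleared 0 line(s) (total 0); column heights now [2 2 5 4 4 0], max=5
Drop 4: T rot0 at col 3 lands with bottom-row=4; cleared 0 line(s) (total 0); column heights now [2 2 5 5 6 5], max=6
Test piece L rot3 at col 3 (width 2): heights before test = [2 2 5 5 6 5]; fits = False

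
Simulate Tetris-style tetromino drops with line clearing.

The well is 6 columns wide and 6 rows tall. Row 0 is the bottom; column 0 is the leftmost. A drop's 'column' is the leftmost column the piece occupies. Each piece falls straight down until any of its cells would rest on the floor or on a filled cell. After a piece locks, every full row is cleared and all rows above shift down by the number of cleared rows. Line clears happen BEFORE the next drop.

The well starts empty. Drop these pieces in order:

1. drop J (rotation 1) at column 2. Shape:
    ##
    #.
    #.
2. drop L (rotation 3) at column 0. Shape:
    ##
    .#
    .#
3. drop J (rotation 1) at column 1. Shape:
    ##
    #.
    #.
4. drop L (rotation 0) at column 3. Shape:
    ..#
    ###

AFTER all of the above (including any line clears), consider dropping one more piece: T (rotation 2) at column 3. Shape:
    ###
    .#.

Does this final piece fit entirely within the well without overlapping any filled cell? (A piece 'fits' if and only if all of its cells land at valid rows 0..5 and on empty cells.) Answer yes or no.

Answer: yes

Derivation:
Drop 1: J rot1 at col 2 lands with bottom-row=0; cleared 0 line(s) (total 0); column heights now [0 0 3 3 0 0], max=3
Drop 2: L rot3 at col 0 lands with bottom-row=0; cleared 0 line(s) (total 0); column heights now [3 3 3 3 0 0], max=3
Drop 3: J rot1 at col 1 lands with bottom-row=3; cleared 0 line(s) (total 0); column heights now [3 6 6 3 0 0], max=6
Drop 4: L rot0 at col 3 lands with bottom-row=3; cleared 0 line(s) (total 0); column heights now [3 6 6 4 4 5], max=6
Test piece T rot2 at col 3 (width 3): heights before test = [3 6 6 4 4 5]; fits = True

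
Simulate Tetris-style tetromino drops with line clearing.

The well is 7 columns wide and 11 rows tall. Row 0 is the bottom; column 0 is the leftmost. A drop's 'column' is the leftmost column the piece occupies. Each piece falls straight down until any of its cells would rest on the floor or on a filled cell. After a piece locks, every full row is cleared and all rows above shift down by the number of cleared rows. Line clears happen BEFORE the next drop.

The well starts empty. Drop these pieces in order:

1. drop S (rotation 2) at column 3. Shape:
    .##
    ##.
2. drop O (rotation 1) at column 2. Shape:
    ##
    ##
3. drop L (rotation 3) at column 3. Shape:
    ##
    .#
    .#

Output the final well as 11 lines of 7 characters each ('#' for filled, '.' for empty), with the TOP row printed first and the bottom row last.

Drop 1: S rot2 at col 3 lands with bottom-row=0; cleared 0 line(s) (total 0); column heights now [0 0 0 1 2 2 0], max=2
Drop 2: O rot1 at col 2 lands with bottom-row=1; cleared 0 line(s) (total 0); column heights now [0 0 3 3 2 2 0], max=3
Drop 3: L rot3 at col 3 lands with bottom-row=2; cleared 0 line(s) (total 0); column heights now [0 0 3 5 5 2 0], max=5

Answer: .......
.......
.......
.......
.......
.......
...##..
....#..
..###..
..####.
...##..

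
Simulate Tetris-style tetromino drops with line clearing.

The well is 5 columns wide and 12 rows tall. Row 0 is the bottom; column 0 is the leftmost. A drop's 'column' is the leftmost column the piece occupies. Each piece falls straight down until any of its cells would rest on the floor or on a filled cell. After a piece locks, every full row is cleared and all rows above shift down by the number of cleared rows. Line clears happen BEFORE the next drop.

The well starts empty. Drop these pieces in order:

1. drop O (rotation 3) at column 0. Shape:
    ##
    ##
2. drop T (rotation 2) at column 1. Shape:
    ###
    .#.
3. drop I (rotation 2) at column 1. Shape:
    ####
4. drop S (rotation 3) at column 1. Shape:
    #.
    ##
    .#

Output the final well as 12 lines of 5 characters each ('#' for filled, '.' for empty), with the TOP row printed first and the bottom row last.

Answer: .....
.....
.....
.....
.....
.#...
.##..
..#..
.####
.###.
###..
##...

Derivation:
Drop 1: O rot3 at col 0 lands with bottom-row=0; cleared 0 line(s) (total 0); column heights now [2 2 0 0 0], max=2
Drop 2: T rot2 at col 1 lands with bottom-row=1; cleared 0 line(s) (total 0); column heights now [2 3 3 3 0], max=3
Drop 3: I rot2 at col 1 lands with bottom-row=3; cleared 0 line(s) (total 0); column heights now [2 4 4 4 4], max=4
Drop 4: S rot3 at col 1 lands with bottom-row=4; cleared 0 line(s) (total 0); column heights now [2 7 6 4 4], max=7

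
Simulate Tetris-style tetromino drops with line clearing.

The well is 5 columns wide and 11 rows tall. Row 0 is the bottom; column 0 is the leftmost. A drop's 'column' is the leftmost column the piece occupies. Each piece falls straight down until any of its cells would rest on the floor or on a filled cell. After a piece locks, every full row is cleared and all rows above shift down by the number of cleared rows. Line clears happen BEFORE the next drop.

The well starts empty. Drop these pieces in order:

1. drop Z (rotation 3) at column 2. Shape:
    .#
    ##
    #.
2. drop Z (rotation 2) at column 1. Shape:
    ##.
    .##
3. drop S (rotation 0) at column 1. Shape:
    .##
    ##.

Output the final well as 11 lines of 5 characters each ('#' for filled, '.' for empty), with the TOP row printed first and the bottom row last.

Drop 1: Z rot3 at col 2 lands with bottom-row=0; cleared 0 line(s) (total 0); column heights now [0 0 2 3 0], max=3
Drop 2: Z rot2 at col 1 lands with bottom-row=3; cleared 0 line(s) (total 0); column heights now [0 5 5 4 0], max=5
Drop 3: S rot0 at col 1 lands with bottom-row=5; cleared 0 line(s) (total 0); column heights now [0 6 7 7 0], max=7

Answer: .....
.....
.....
.....
..##.
.##..
.##..
..##.
...#.
..##.
..#..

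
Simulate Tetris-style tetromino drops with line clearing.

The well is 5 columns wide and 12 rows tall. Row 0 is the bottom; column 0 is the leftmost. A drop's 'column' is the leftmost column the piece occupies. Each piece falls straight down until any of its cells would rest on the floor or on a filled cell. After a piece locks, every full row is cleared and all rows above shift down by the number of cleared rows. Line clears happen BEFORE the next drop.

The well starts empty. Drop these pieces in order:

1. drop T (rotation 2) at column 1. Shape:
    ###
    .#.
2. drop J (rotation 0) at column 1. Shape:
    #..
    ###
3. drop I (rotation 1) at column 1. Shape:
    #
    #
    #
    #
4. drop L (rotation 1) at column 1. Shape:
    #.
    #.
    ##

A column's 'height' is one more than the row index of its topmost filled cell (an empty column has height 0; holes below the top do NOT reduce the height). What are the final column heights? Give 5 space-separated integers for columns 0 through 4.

Answer: 0 11 9 3 0

Derivation:
Drop 1: T rot2 at col 1 lands with bottom-row=0; cleared 0 line(s) (total 0); column heights now [0 2 2 2 0], max=2
Drop 2: J rot0 at col 1 lands with bottom-row=2; cleared 0 line(s) (total 0); column heights now [0 4 3 3 0], max=4
Drop 3: I rot1 at col 1 lands with bottom-row=4; cleared 0 line(s) (total 0); column heights now [0 8 3 3 0], max=8
Drop 4: L rot1 at col 1 lands with bottom-row=8; cleared 0 line(s) (total 0); column heights now [0 11 9 3 0], max=11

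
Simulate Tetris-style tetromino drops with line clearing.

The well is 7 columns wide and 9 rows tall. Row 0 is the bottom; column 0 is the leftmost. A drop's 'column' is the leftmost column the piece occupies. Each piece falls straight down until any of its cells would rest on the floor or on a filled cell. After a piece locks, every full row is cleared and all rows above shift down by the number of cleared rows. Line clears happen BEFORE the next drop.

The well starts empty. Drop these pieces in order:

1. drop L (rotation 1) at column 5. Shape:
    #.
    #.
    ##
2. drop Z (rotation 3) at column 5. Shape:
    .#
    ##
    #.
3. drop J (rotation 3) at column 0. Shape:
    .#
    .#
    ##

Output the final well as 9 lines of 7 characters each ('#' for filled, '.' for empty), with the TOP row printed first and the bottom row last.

Drop 1: L rot1 at col 5 lands with bottom-row=0; cleared 0 line(s) (total 0); column heights now [0 0 0 0 0 3 1], max=3
Drop 2: Z rot3 at col 5 lands with bottom-row=3; cleared 0 line(s) (total 0); column heights now [0 0 0 0 0 5 6], max=6
Drop 3: J rot3 at col 0 lands with bottom-row=0; cleared 0 line(s) (total 0); column heights now [1 3 0 0 0 5 6], max=6

Answer: .......
.......
.......
......#
.....##
.....#.
.#...#.
.#...#.
##...##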